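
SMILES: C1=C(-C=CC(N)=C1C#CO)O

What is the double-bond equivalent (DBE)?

6

Molecular formula from the SMILES: C8H7NO2.
DoU = (2C + 2 + N − H − X)/2 = (2·8 + 2 + 1 − 7 − 0)/2 = 12/2 = 6.
(Structurally: 1 ring(s) + 5 π bond(s) = 6.)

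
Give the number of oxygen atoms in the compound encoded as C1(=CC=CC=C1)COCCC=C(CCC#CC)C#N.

The symbol for oxygen appears 1 time in the SMILES.

1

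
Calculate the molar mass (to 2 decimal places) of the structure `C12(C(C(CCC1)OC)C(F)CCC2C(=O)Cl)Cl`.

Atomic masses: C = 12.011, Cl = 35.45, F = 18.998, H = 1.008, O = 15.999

283.16

Molecular formula: C12H17Cl2FO2.
M = 12×12.011 + 2×35.45 + 1×18.998 + 17×1.008 + 2×15.999 = 283.16 g/mol.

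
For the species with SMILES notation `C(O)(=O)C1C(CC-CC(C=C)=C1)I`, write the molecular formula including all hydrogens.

C10H13IO2

Heavy atoms from the SMILES: 10 C, 1 I, 2 O.
Implicit hydrogens by atom environment:
  4 × C: 2 H each → 8
  4 × C: 1 H each → 4
  2 × C: no H
  1 × I: no H
  1 × O: 1 H
  1 × O: no H
  Total hydrogens = 13.
Molecular formula: C10H13IO2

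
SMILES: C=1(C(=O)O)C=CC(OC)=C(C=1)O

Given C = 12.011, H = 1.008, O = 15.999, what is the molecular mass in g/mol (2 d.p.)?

Molecular formula: C8H8O4.
M = 8×12.011 + 8×1.008 + 4×15.999 = 168.15 g/mol.

168.15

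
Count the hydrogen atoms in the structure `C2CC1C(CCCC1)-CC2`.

18

Hydrogens are implicit in SMILES; fill each atom to its normal valence:
  8 × C: 2 H each → 16
  2 × C: 1 H each → 2
  Total hydrogens = 18.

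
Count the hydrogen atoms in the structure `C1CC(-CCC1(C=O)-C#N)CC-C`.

17

Hydrogens are implicit in SMILES; fill each atom to its normal valence:
  6 × C: 2 H each → 12
  2 × C: 1 H each → 2
  2 × C: no H
  1 × C: 3 H
  1 × N: no H
  1 × O: no H
  Total hydrogens = 17.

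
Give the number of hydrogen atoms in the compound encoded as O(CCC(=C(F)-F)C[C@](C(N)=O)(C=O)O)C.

Hydrogens are implicit in SMILES; fill each atom to its normal valence:
  4 × C: no H
  3 × C: 2 H each → 6
  3 × O: no H
  2 × F: no H
  1 × C: 3 H
  1 × C: 1 H
  1 × N: 2 H
  1 × O: 1 H
  Total hydrogens = 13.

13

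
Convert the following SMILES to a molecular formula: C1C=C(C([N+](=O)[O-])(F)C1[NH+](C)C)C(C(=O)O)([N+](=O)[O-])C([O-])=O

C10H12FN3O8

Heavy atoms from the SMILES: 10 C, 1 F, 3 N, 8 O.
Implicit hydrogens by atom environment:
  5 × C: no H
  4 × O: no H
  3 × O (charge -1): no H
  2 × C: 3 H each → 6
  2 × C: 1 H each → 2
  2 × N (charge +1): no H
  1 × C: 2 H
  1 × F: no H
  1 × N (charge +1): 1 H
  1 × O: 1 H
  Total hydrogens = 12.
Molecular formula: C10H12FN3O8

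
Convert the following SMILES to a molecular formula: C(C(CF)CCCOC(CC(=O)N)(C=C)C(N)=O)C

C13H23FN2O3

Heavy atoms from the SMILES: 13 C, 1 F, 2 N, 3 O.
Implicit hydrogens by atom environment:
  7 × C: 2 H each → 14
  3 × C: no H
  3 × O: no H
  2 × C: 1 H each → 2
  2 × N: 2 H each → 4
  1 × C: 3 H
  1 × F: no H
  Total hydrogens = 23.
Molecular formula: C13H23FN2O3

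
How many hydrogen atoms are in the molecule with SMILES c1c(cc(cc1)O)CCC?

12

Hydrogens are implicit in SMILES; fill each atom to its normal valence:
  4 × C (aromatic): 1 H each → 4
  2 × C: 2 H each → 4
  2 × C (aromatic): no H
  1 × C: 3 H
  1 × O: 1 H
  Total hydrogens = 12.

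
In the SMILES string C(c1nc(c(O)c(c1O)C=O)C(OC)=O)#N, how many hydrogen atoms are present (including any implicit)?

Hydrogens are implicit in SMILES; fill each atom to its normal valence:
  5 × C (aromatic): no H
  3 × O: no H
  2 × C: no H
  2 × O: 1 H each → 2
  1 × C: 3 H
  1 × C: 1 H
  1 × N (aromatic): no H
  1 × N: no H
  Total hydrogens = 6.

6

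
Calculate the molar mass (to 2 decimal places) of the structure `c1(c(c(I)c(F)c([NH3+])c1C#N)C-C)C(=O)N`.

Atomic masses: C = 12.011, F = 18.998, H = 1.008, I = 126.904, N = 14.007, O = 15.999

334.11

Molecular formula: C10H10FIN3O+.
M = 10×12.011 + 1×18.998 + 10×1.008 + 1×126.904 + 3×14.007 + 1×15.999 = 334.11 g/mol.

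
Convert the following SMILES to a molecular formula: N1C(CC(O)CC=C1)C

C7H13NO

Heavy atoms from the SMILES: 7 C, 1 N, 1 O.
Implicit hydrogens by atom environment:
  4 × C: 1 H each → 4
  2 × C: 2 H each → 4
  1 × C: 3 H
  1 × N: 1 H
  1 × O: 1 H
  Total hydrogens = 13.
Molecular formula: C7H13NO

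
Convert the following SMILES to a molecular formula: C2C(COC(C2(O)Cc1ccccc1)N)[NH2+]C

Heavy atoms from the SMILES: 13 C, 2 N, 2 O.
Implicit hydrogens by atom environment:
  5 × C (aromatic): 1 H each → 5
  3 × C: 2 H each → 6
  2 × C: 1 H each → 2
  1 × C: 3 H
  1 × C: no H
  1 × C (aromatic): no H
  1 × N (charge +1): 2 H
  1 × N: 2 H
  1 × O: 1 H
  1 × O: no H
  Total hydrogens = 21.
Net charge +1.
Molecular formula: C13H21N2O2+

C13H21N2O2+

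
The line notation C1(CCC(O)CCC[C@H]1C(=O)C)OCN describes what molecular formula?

C11H21NO3

Heavy atoms from the SMILES: 11 C, 1 N, 3 O.
Implicit hydrogens by atom environment:
  6 × C: 2 H each → 12
  3 × C: 1 H each → 3
  2 × O: no H
  1 × C: 3 H
  1 × C: no H
  1 × N: 2 H
  1 × O: 1 H
  Total hydrogens = 21.
Molecular formula: C11H21NO3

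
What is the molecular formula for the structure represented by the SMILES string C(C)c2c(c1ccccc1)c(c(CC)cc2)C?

C17H20

Heavy atoms from the SMILES: 17 C.
Implicit hydrogens by atom environment:
  7 × C (aromatic): 1 H each → 7
  5 × C (aromatic): no H
  3 × C: 3 H each → 9
  2 × C: 2 H each → 4
  Total hydrogens = 20.
Molecular formula: C17H20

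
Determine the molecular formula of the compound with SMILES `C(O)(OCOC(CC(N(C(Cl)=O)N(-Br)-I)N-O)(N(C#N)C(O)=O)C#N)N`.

C9H12BrClIN7O7

Heavy atoms from the SMILES: 1 Br, 9 C, 1 Cl, 1 I, 7 N, 7 O.
Implicit hydrogens by atom environment:
  5 × C: no H
  5 × N: no H
  4 × O: no H
  3 × O: 1 H each → 3
  2 × C: 2 H each → 4
  2 × C: 1 H each → 2
  1 × Br: no H
  1 × Cl: no H
  1 × I: no H
  1 × N: 2 H
  1 × N: 1 H
  Total hydrogens = 12.
Molecular formula: C9H12BrClIN7O7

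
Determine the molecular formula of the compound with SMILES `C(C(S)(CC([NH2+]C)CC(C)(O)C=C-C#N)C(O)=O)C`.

Heavy atoms from the SMILES: 13 C, 2 N, 3 O, 1 S.
Implicit hydrogens by atom environment:
  4 × C: no H
  3 × C: 3 H each → 9
  3 × C: 2 H each → 6
  3 × C: 1 H each → 3
  2 × O: 1 H each → 2
  1 × N (charge +1): 2 H
  1 × N: no H
  1 × O: no H
  1 × S: 1 H
  Total hydrogens = 23.
Net charge +1.
Molecular formula: C13H23N2O3S+

C13H23N2O3S+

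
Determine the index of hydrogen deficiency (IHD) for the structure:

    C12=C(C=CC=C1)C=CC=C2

Molecular formula from the SMILES: C10H8.
DoU = (2C + 2 + N − H − X)/2 = (2·10 + 2 + 0 − 8 − 0)/2 = 14/2 = 7.
(Structurally: 2 ring(s) + 5 π bond(s) = 7.)

7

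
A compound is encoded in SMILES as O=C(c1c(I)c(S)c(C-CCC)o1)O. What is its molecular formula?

C9H11IO3S

Heavy atoms from the SMILES: 9 C, 1 I, 3 O, 1 S.
Implicit hydrogens by atom environment:
  4 × C (aromatic): no H
  3 × C: 2 H each → 6
  1 × C: 3 H
  1 × C: no H
  1 × I: no H
  1 × O: 1 H
  1 × O (aromatic): no H
  1 × O: no H
  1 × S: 1 H
  Total hydrogens = 11.
Molecular formula: C9H11IO3S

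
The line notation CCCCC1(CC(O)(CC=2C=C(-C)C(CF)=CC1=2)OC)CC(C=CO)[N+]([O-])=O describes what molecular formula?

C21H30FNO5

Heavy atoms from the SMILES: 21 C, 1 F, 1 N, 5 O.
Implicit hydrogens by atom environment:
  7 × C: 2 H each → 14
  4 × C (aromatic): no H
  3 × C: 3 H each → 9
  3 × C: 1 H each → 3
  2 × C (aromatic): 1 H each → 2
  2 × C: no H
  2 × O: 1 H each → 2
  2 × O: no H
  1 × F: no H
  1 × N (charge +1): no H
  1 × O (charge -1): no H
  Total hydrogens = 30.
Molecular formula: C21H30FNO5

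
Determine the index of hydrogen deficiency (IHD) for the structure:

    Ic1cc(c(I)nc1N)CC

4

Molecular formula from the SMILES: C7H8I2N2.
DoU = (2C + 2 + N − H − X)/2 = (2·7 + 2 + 2 − 8 − 2)/2 = 8/2 = 4.
(Structurally: 1 ring(s) + 3 π bond(s) = 4.)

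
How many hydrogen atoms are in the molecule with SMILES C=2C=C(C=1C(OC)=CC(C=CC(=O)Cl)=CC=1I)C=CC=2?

Hydrogens are implicit in SMILES; fill each atom to its normal valence:
  7 × C (aromatic): 1 H each → 7
  5 × C (aromatic): no H
  2 × C: 1 H each → 2
  2 × O: no H
  1 × C: 3 H
  1 × C: no H
  1 × Cl: no H
  1 × I: no H
  Total hydrogens = 12.

12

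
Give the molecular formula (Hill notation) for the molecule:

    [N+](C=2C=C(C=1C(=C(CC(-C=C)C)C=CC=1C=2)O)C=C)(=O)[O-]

Heavy atoms from the SMILES: 17 C, 1 N, 3 O.
Implicit hydrogens by atom environment:
  6 × C (aromatic): no H
  4 × C (aromatic): 1 H each → 4
  3 × C: 2 H each → 6
  3 × C: 1 H each → 3
  1 × C: 3 H
  1 × N (charge +1): no H
  1 × O: 1 H
  1 × O: no H
  1 × O (charge -1): no H
  Total hydrogens = 17.
Molecular formula: C17H17NO3

C17H17NO3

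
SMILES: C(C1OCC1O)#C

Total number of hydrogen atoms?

6

Hydrogens are implicit in SMILES; fill each atom to its normal valence:
  3 × C: 1 H each → 3
  1 × C: 2 H
  1 × C: no H
  1 × O: 1 H
  1 × O: no H
  Total hydrogens = 6.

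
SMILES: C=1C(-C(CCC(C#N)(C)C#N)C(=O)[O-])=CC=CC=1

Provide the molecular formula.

C14H13N2O2-

Heavy atoms from the SMILES: 14 C, 2 N, 2 O.
Implicit hydrogens by atom environment:
  5 × C (aromatic): 1 H each → 5
  4 × C: no H
  2 × C: 2 H each → 4
  2 × N: no H
  1 × C: 3 H
  1 × C: 1 H
  1 × C (aromatic): no H
  1 × O: no H
  1 × O (charge -1): no H
  Total hydrogens = 13.
Net charge -1.
Molecular formula: C14H13N2O2-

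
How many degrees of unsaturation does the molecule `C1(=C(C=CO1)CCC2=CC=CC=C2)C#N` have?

Molecular formula from the SMILES: C13H11NO.
DoU = (2C + 2 + N − H − X)/2 = (2·13 + 2 + 1 − 11 − 0)/2 = 18/2 = 9.
(Structurally: 2 ring(s) + 7 π bond(s) = 9.)

9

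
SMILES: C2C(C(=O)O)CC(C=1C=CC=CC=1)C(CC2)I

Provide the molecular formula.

Heavy atoms from the SMILES: 14 C, 1 I, 2 O.
Implicit hydrogens by atom environment:
  5 × C (aromatic): 1 H each → 5
  4 × C: 2 H each → 8
  3 × C: 1 H each → 3
  1 × C: no H
  1 × C (aromatic): no H
  1 × I: no H
  1 × O: 1 H
  1 × O: no H
  Total hydrogens = 17.
Molecular formula: C14H17IO2

C14H17IO2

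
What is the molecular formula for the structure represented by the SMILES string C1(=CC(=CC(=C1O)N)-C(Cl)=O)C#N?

C8H5ClN2O2

Heavy atoms from the SMILES: 8 C, 1 Cl, 2 N, 2 O.
Implicit hydrogens by atom environment:
  4 × C (aromatic): no H
  2 × C (aromatic): 1 H each → 2
  2 × C: no H
  1 × Cl: no H
  1 × N: 2 H
  1 × N: no H
  1 × O: 1 H
  1 × O: no H
  Total hydrogens = 5.
Molecular formula: C8H5ClN2O2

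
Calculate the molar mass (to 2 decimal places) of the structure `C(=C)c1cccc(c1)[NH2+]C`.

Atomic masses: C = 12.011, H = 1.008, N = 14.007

134.20

Molecular formula: C9H12N+.
M = 9×12.011 + 12×1.008 + 1×14.007 = 134.20 g/mol.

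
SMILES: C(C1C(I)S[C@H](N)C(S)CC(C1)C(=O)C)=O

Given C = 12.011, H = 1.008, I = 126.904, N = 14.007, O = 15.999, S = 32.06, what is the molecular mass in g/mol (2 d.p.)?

373.27

Molecular formula: C10H16INO2S2.
M = 10×12.011 + 16×1.008 + 1×126.904 + 1×14.007 + 2×15.999 + 2×32.06 = 373.27 g/mol.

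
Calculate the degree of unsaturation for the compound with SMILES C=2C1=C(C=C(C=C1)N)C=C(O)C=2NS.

7

Molecular formula from the SMILES: C10H10N2OS.
DoU = (2C + 2 + N − H − X)/2 = (2·10 + 2 + 2 − 10 − 0)/2 = 14/2 = 7.
(Structurally: 2 ring(s) + 5 π bond(s) = 7.)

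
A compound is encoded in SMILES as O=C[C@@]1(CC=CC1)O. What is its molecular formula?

C6H8O2

Heavy atoms from the SMILES: 6 C, 2 O.
Implicit hydrogens by atom environment:
  3 × C: 1 H each → 3
  2 × C: 2 H each → 4
  1 × C: no H
  1 × O: 1 H
  1 × O: no H
  Total hydrogens = 8.
Molecular formula: C6H8O2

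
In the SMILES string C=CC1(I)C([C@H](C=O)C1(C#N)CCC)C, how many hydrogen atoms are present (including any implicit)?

16

Hydrogens are implicit in SMILES; fill each atom to its normal valence:
  4 × C: 1 H each → 4
  3 × C: 2 H each → 6
  3 × C: no H
  2 × C: 3 H each → 6
  1 × I: no H
  1 × N: no H
  1 × O: no H
  Total hydrogens = 16.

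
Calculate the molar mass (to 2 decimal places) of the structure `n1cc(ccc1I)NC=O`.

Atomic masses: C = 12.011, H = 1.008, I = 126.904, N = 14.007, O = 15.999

Molecular formula: C6H5IN2O.
M = 6×12.011 + 5×1.008 + 1×126.904 + 2×14.007 + 1×15.999 = 248.02 g/mol.

248.02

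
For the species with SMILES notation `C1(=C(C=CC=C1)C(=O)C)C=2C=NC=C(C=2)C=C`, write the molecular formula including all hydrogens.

C15H13NO

Heavy atoms from the SMILES: 15 C, 1 N, 1 O.
Implicit hydrogens by atom environment:
  7 × C (aromatic): 1 H each → 7
  4 × C (aromatic): no H
  1 × C: 3 H
  1 × C: 2 H
  1 × C: 1 H
  1 × C: no H
  1 × N (aromatic): no H
  1 × O: no H
  Total hydrogens = 13.
Molecular formula: C15H13NO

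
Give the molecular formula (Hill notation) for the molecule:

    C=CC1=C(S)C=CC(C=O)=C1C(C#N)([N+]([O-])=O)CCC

Heavy atoms from the SMILES: 14 C, 2 N, 3 O, 1 S.
Implicit hydrogens by atom environment:
  4 × C (aromatic): no H
  3 × C: 2 H each → 6
  2 × C (aromatic): 1 H each → 2
  2 × C: 1 H each → 2
  2 × C: no H
  2 × O: no H
  1 × C: 3 H
  1 × N (charge +1): no H
  1 × N: no H
  1 × O (charge -1): no H
  1 × S: 1 H
  Total hydrogens = 14.
Molecular formula: C14H14N2O3S

C14H14N2O3S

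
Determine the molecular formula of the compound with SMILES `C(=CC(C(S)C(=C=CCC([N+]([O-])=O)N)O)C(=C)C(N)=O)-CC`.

Heavy atoms from the SMILES: 14 C, 3 N, 4 O, 1 S.
Implicit hydrogens by atom environment:
  6 × C: 1 H each → 6
  4 × C: no H
  3 × C: 2 H each → 6
  2 × N: 2 H each → 4
  2 × O: no H
  1 × C: 3 H
  1 × N (charge +1): no H
  1 × O: 1 H
  1 × O (charge -1): no H
  1 × S: 1 H
  Total hydrogens = 21.
Molecular formula: C14H21N3O4S

C14H21N3O4S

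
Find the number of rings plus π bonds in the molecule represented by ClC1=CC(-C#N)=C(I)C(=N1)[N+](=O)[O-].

Molecular formula from the SMILES: C6HClIN3O2.
DoU = (2C + 2 + N − H − X)/2 = (2·6 + 2 + 3 − 1 − 2)/2 = 14/2 = 7.
(Structurally: 1 ring(s) + 6 π bond(s) = 7.)

7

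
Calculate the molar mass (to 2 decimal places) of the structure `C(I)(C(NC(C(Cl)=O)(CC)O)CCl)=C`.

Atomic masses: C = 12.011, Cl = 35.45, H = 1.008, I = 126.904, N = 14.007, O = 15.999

351.99

Molecular formula: C8H12Cl2INO2.
M = 8×12.011 + 2×35.45 + 12×1.008 + 1×126.904 + 1×14.007 + 2×15.999 = 351.99 g/mol.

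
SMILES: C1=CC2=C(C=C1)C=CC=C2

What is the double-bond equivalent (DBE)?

Molecular formula from the SMILES: C10H8.
DoU = (2C + 2 + N − H − X)/2 = (2·10 + 2 + 0 − 8 − 0)/2 = 14/2 = 7.
(Structurally: 2 ring(s) + 5 π bond(s) = 7.)

7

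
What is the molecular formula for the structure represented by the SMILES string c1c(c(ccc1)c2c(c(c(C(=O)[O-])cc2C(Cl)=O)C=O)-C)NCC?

Heavy atoms from the SMILES: 18 C, 1 Cl, 1 N, 4 O.
Implicit hydrogens by atom environment:
  7 × C (aromatic): no H
  5 × C (aromatic): 1 H each → 5
  3 × O: no H
  2 × C: 3 H each → 6
  2 × C: no H
  1 × C: 2 H
  1 × C: 1 H
  1 × Cl: no H
  1 × N: 1 H
  1 × O (charge -1): no H
  Total hydrogens = 15.
Net charge -1.
Molecular formula: C18H15ClNO4-

C18H15ClNO4-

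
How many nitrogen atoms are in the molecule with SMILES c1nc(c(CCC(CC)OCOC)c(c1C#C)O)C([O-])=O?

The symbol for nitrogen appears 1 time in the SMILES.

1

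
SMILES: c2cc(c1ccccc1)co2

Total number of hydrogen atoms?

8

Hydrogens are implicit in SMILES; fill each atom to its normal valence:
  8 × C (aromatic): 1 H each → 8
  2 × C (aromatic): no H
  1 × O (aromatic): no H
  Total hydrogens = 8.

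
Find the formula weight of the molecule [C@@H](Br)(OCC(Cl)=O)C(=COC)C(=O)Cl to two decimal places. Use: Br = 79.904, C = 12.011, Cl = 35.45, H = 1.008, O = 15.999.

305.93

Molecular formula: C7H7BrCl2O4.
M = 1×79.904 + 7×12.011 + 2×35.45 + 7×1.008 + 4×15.999 = 305.93 g/mol.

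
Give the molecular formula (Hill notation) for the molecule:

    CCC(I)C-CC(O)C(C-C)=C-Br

Heavy atoms from the SMILES: 1 Br, 10 C, 1 I, 1 O.
Implicit hydrogens by atom environment:
  4 × C: 2 H each → 8
  3 × C: 1 H each → 3
  2 × C: 3 H each → 6
  1 × Br: no H
  1 × C: no H
  1 × I: no H
  1 × O: 1 H
  Total hydrogens = 18.
Molecular formula: C10H18BrIO

C10H18BrIO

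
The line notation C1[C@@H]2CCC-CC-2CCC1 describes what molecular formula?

Heavy atoms from the SMILES: 10 C.
Implicit hydrogens by atom environment:
  8 × C: 2 H each → 16
  2 × C: 1 H each → 2
  Total hydrogens = 18.
Molecular formula: C10H18

C10H18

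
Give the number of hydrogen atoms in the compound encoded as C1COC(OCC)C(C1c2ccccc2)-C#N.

Hydrogens are implicit in SMILES; fill each atom to its normal valence:
  5 × C (aromatic): 1 H each → 5
  3 × C: 2 H each → 6
  3 × C: 1 H each → 3
  2 × O: no H
  1 × C: 3 H
  1 × C: no H
  1 × C (aromatic): no H
  1 × N: no H
  Total hydrogens = 17.

17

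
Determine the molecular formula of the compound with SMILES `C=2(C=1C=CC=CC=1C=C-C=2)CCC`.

C13H14

Heavy atoms from the SMILES: 13 C.
Implicit hydrogens by atom environment:
  7 × C (aromatic): 1 H each → 7
  3 × C (aromatic): no H
  2 × C: 2 H each → 4
  1 × C: 3 H
  Total hydrogens = 14.
Molecular formula: C13H14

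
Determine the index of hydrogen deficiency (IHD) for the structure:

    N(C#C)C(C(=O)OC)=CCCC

4

Molecular formula from the SMILES: C9H13NO2.
DoU = (2C + 2 + N − H − X)/2 = (2·9 + 2 + 1 − 13 − 0)/2 = 8/2 = 4.
(Structurally: 0 ring(s) + 4 π bond(s) = 4.)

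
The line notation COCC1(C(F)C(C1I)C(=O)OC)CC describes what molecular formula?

Heavy atoms from the SMILES: 10 C, 1 F, 1 I, 3 O.
Implicit hydrogens by atom environment:
  3 × C: 3 H each → 9
  3 × C: 1 H each → 3
  3 × O: no H
  2 × C: 2 H each → 4
  2 × C: no H
  1 × F: no H
  1 × I: no H
  Total hydrogens = 16.
Molecular formula: C10H16FIO3

C10H16FIO3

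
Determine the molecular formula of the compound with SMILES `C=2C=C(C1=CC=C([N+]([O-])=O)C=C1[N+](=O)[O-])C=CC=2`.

C12H8N2O4

Heavy atoms from the SMILES: 12 C, 2 N, 4 O.
Implicit hydrogens by atom environment:
  8 × C (aromatic): 1 H each → 8
  4 × C (aromatic): no H
  2 × N (charge +1): no H
  2 × O: no H
  2 × O (charge -1): no H
  Total hydrogens = 8.
Molecular formula: C12H8N2O4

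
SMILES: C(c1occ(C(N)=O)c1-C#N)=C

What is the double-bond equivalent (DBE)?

Molecular formula from the SMILES: C8H6N2O2.
DoU = (2C + 2 + N − H − X)/2 = (2·8 + 2 + 2 − 6 − 0)/2 = 14/2 = 7.
(Structurally: 1 ring(s) + 6 π bond(s) = 7.)

7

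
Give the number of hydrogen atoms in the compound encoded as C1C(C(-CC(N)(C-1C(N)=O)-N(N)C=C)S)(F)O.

Hydrogens are implicit in SMILES; fill each atom to its normal valence:
  3 × C: 2 H each → 6
  3 × C: 1 H each → 3
  3 × C: no H
  3 × N: 2 H each → 6
  1 × F: no H
  1 × N: no H
  1 × O: 1 H
  1 × O: no H
  1 × S: 1 H
  Total hydrogens = 17.

17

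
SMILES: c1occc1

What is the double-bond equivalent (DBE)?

3

Molecular formula from the SMILES: C4H4O.
DoU = (2C + 2 + N − H − X)/2 = (2·4 + 2 + 0 − 4 − 0)/2 = 6/2 = 3.
(Structurally: 1 ring(s) + 2 π bond(s) = 3.)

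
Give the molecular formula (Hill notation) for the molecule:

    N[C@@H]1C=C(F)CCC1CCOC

C9H16FNO

Heavy atoms from the SMILES: 9 C, 1 F, 1 N, 1 O.
Implicit hydrogens by atom environment:
  4 × C: 2 H each → 8
  3 × C: 1 H each → 3
  1 × C: 3 H
  1 × C: no H
  1 × F: no H
  1 × N: 2 H
  1 × O: no H
  Total hydrogens = 16.
Molecular formula: C9H16FNO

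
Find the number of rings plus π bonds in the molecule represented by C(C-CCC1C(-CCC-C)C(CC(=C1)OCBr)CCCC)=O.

3

Molecular formula from the SMILES: C19H33BrO2.
DoU = (2C + 2 + N − H − X)/2 = (2·19 + 2 + 0 − 33 − 1)/2 = 6/2 = 3.
(Structurally: 1 ring(s) + 2 π bond(s) = 3.)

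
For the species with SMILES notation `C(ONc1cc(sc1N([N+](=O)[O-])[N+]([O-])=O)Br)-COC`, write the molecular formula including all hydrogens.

Heavy atoms from the SMILES: 1 Br, 7 C, 4 N, 6 O, 1 S.
Implicit hydrogens by atom environment:
  4 × O: no H
  3 × C (aromatic): no H
  2 × C: 2 H each → 4
  2 × N (charge +1): no H
  2 × O (charge -1): no H
  1 × Br: no H
  1 × C: 3 H
  1 × C (aromatic): 1 H
  1 × N: 1 H
  1 × N: no H
  1 × S (aromatic): no H
  Total hydrogens = 9.
Molecular formula: C7H9BrN4O6S

C7H9BrN4O6S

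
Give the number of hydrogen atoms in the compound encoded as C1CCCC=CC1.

Hydrogens are implicit in SMILES; fill each atom to its normal valence:
  5 × C: 2 H each → 10
  2 × C: 1 H each → 2
  Total hydrogens = 12.

12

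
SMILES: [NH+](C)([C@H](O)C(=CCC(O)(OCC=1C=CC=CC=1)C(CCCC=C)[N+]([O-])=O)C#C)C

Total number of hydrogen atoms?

Hydrogens are implicit in SMILES; fill each atom to its normal valence:
  6 × C: 2 H each → 12
  5 × C: 1 H each → 5
  5 × C (aromatic): 1 H each → 5
  3 × C: no H
  2 × C: 3 H each → 6
  2 × O: 1 H each → 2
  2 × O: no H
  1 × C (aromatic): no H
  1 × N (charge +1): 1 H
  1 × N (charge +1): no H
  1 × O (charge -1): no H
  Total hydrogens = 31.

31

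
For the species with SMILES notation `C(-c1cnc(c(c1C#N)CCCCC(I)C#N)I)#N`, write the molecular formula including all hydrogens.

Heavy atoms from the SMILES: 13 C, 2 I, 4 N.
Implicit hydrogens by atom environment:
  4 × C: 2 H each → 8
  4 × C (aromatic): no H
  3 × C: no H
  3 × N: no H
  2 × I: no H
  1 × C (aromatic): 1 H
  1 × C: 1 H
  1 × N (aromatic): no H
  Total hydrogens = 10.
Molecular formula: C13H10I2N4

C13H10I2N4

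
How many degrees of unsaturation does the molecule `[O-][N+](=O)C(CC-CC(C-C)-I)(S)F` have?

1

Molecular formula from the SMILES: C7H13FINO2S.
DoU = (2C + 2 + N − H − X)/2 = (2·7 + 2 + 1 − 13 − 2)/2 = 2/2 = 1.
(Structurally: 0 ring(s) + 1 π bond(s) = 1.)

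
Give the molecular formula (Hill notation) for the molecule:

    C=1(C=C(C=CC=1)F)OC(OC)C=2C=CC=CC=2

C14H13FO2

Heavy atoms from the SMILES: 14 C, 1 F, 2 O.
Implicit hydrogens by atom environment:
  9 × C (aromatic): 1 H each → 9
  3 × C (aromatic): no H
  2 × O: no H
  1 × C: 3 H
  1 × C: 1 H
  1 × F: no H
  Total hydrogens = 13.
Molecular formula: C14H13FO2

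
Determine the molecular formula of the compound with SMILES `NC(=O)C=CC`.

C4H7NO

Heavy atoms from the SMILES: 4 C, 1 N, 1 O.
Implicit hydrogens by atom environment:
  2 × C: 1 H each → 2
  1 × C: 3 H
  1 × C: no H
  1 × N: 2 H
  1 × O: no H
  Total hydrogens = 7.
Molecular formula: C4H7NO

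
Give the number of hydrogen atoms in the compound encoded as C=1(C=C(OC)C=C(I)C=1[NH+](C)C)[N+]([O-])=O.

12

Hydrogens are implicit in SMILES; fill each atom to its normal valence:
  4 × C (aromatic): no H
  3 × C: 3 H each → 9
  2 × C (aromatic): 1 H each → 2
  2 × O: no H
  1 × I: no H
  1 × N (charge +1): 1 H
  1 × N (charge +1): no H
  1 × O (charge -1): no H
  Total hydrogens = 12.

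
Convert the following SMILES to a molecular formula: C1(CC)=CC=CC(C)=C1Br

C9H11Br

Heavy atoms from the SMILES: 1 Br, 9 C.
Implicit hydrogens by atom environment:
  3 × C (aromatic): 1 H each → 3
  3 × C (aromatic): no H
  2 × C: 3 H each → 6
  1 × Br: no H
  1 × C: 2 H
  Total hydrogens = 11.
Molecular formula: C9H11Br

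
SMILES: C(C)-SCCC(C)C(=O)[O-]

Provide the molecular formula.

Heavy atoms from the SMILES: 7 C, 2 O, 1 S.
Implicit hydrogens by atom environment:
  3 × C: 2 H each → 6
  2 × C: 3 H each → 6
  1 × C: 1 H
  1 × C: no H
  1 × O: no H
  1 × O (charge -1): no H
  1 × S: no H
  Total hydrogens = 13.
Net charge -1.
Molecular formula: C7H13O2S-

C7H13O2S-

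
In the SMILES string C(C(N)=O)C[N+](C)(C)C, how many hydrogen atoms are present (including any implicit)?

Hydrogens are implicit in SMILES; fill each atom to its normal valence:
  3 × C: 3 H each → 9
  2 × C: 2 H each → 4
  1 × C: no H
  1 × N: 2 H
  1 × N (charge +1): no H
  1 × O: no H
  Total hydrogens = 15.

15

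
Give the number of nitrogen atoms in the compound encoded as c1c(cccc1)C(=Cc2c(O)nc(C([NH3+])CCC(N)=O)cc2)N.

The symbol for nitrogen appears 4 times in the SMILES.

4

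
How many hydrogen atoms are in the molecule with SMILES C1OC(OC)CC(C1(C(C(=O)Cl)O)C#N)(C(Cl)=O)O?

Hydrogens are implicit in SMILES; fill each atom to its normal valence:
  5 × C: no H
  4 × O: no H
  2 × C: 2 H each → 4
  2 × C: 1 H each → 2
  2 × Cl: no H
  2 × O: 1 H each → 2
  1 × C: 3 H
  1 × N: no H
  Total hydrogens = 11.

11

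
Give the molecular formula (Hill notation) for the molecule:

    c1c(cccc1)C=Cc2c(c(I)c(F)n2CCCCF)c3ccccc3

C22H20F2IN

Heavy atoms from the SMILES: 22 C, 2 F, 1 I, 1 N.
Implicit hydrogens by atom environment:
  10 × C (aromatic): 1 H each → 10
  6 × C (aromatic): no H
  4 × C: 2 H each → 8
  2 × C: 1 H each → 2
  2 × F: no H
  1 × I: no H
  1 × N (aromatic): no H
  Total hydrogens = 20.
Molecular formula: C22H20F2IN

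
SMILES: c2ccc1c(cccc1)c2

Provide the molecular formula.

C10H8

Heavy atoms from the SMILES: 10 C.
Implicit hydrogens by atom environment:
  8 × C (aromatic): 1 H each → 8
  2 × C (aromatic): no H
  Total hydrogens = 8.
Molecular formula: C10H8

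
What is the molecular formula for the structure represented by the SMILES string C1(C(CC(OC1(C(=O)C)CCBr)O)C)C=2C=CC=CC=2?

C16H21BrO3

Heavy atoms from the SMILES: 1 Br, 16 C, 3 O.
Implicit hydrogens by atom environment:
  5 × C (aromatic): 1 H each → 5
  3 × C: 2 H each → 6
  3 × C: 1 H each → 3
  2 × C: 3 H each → 6
  2 × C: no H
  2 × O: no H
  1 × Br: no H
  1 × C (aromatic): no H
  1 × O: 1 H
  Total hydrogens = 21.
Molecular formula: C16H21BrO3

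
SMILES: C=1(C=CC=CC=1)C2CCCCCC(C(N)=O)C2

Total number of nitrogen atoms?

The symbol for nitrogen appears 1 time in the SMILES.

1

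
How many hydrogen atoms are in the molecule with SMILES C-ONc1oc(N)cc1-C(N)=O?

9

Hydrogens are implicit in SMILES; fill each atom to its normal valence:
  3 × C (aromatic): no H
  2 × N: 2 H each → 4
  2 × O: no H
  1 × C: 3 H
  1 × C (aromatic): 1 H
  1 × C: no H
  1 × N: 1 H
  1 × O (aromatic): no H
  Total hydrogens = 9.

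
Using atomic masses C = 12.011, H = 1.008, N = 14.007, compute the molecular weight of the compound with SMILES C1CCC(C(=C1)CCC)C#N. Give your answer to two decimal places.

Molecular formula: C10H15N.
M = 10×12.011 + 15×1.008 + 1×14.007 = 149.24 g/mol.

149.24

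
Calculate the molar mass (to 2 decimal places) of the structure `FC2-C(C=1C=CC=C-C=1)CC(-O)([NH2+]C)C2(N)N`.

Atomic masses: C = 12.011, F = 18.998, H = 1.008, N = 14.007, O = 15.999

Molecular formula: C12H19FN3O+.
M = 12×12.011 + 1×18.998 + 19×1.008 + 3×14.007 + 1×15.999 = 240.30 g/mol.

240.30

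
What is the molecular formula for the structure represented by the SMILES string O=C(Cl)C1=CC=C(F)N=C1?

Heavy atoms from the SMILES: 6 C, 1 Cl, 1 F, 1 N, 1 O.
Implicit hydrogens by atom environment:
  3 × C (aromatic): 1 H each → 3
  2 × C (aromatic): no H
  1 × C: no H
  1 × Cl: no H
  1 × F: no H
  1 × N (aromatic): no H
  1 × O: no H
  Total hydrogens = 3.
Molecular formula: C6H3ClFNO

C6H3ClFNO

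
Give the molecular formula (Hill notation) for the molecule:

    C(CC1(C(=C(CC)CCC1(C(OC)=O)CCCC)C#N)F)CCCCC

C22H36FNO2

Heavy atoms from the SMILES: 22 C, 1 F, 1 N, 2 O.
Implicit hydrogens by atom environment:
  12 × C: 2 H each → 24
  6 × C: no H
  4 × C: 3 H each → 12
  2 × O: no H
  1 × F: no H
  1 × N: no H
  Total hydrogens = 36.
Molecular formula: C22H36FNO2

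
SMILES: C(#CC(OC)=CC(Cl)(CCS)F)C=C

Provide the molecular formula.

Heavy atoms from the SMILES: 10 C, 1 Cl, 1 F, 1 O, 1 S.
Implicit hydrogens by atom environment:
  4 × C: no H
  3 × C: 2 H each → 6
  2 × C: 1 H each → 2
  1 × C: 3 H
  1 × Cl: no H
  1 × F: no H
  1 × O: no H
  1 × S: 1 H
  Total hydrogens = 12.
Molecular formula: C10H12ClFOS

C10H12ClFOS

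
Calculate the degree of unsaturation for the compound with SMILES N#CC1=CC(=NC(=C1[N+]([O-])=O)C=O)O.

Molecular formula from the SMILES: C7H3N3O4.
DoU = (2C + 2 + N − H − X)/2 = (2·7 + 2 + 3 − 3 − 0)/2 = 16/2 = 8.
(Structurally: 1 ring(s) + 7 π bond(s) = 8.)

8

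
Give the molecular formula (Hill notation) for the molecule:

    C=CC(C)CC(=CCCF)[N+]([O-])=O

C9H14FNO2

Heavy atoms from the SMILES: 9 C, 1 F, 1 N, 2 O.
Implicit hydrogens by atom environment:
  4 × C: 2 H each → 8
  3 × C: 1 H each → 3
  1 × C: 3 H
  1 × C: no H
  1 × F: no H
  1 × N (charge +1): no H
  1 × O: no H
  1 × O (charge -1): no H
  Total hydrogens = 14.
Molecular formula: C9H14FNO2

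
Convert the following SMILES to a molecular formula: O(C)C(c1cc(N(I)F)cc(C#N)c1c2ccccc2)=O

Heavy atoms from the SMILES: 15 C, 1 F, 1 I, 2 N, 2 O.
Implicit hydrogens by atom environment:
  7 × C (aromatic): 1 H each → 7
  5 × C (aromatic): no H
  2 × C: no H
  2 × N: no H
  2 × O: no H
  1 × C: 3 H
  1 × F: no H
  1 × I: no H
  Total hydrogens = 10.
Molecular formula: C15H10FIN2O2

C15H10FIN2O2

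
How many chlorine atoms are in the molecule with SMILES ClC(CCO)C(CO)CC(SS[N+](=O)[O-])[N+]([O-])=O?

1

The symbol for chlorine appears 1 time in the SMILES.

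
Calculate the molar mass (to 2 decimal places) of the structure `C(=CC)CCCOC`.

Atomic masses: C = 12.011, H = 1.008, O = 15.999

Molecular formula: C7H14O.
M = 7×12.011 + 14×1.008 + 1×15.999 = 114.19 g/mol.

114.19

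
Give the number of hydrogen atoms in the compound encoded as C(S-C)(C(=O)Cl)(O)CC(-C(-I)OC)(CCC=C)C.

Hydrogens are implicit in SMILES; fill each atom to its normal valence:
  4 × C: 2 H each → 8
  3 × C: 3 H each → 9
  3 × C: no H
  2 × C: 1 H each → 2
  2 × O: no H
  1 × Cl: no H
  1 × I: no H
  1 × O: 1 H
  1 × S: no H
  Total hydrogens = 20.

20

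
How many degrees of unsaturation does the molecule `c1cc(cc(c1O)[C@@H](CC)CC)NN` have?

Molecular formula from the SMILES: C11H18N2O.
DoU = (2C + 2 + N − H − X)/2 = (2·11 + 2 + 2 − 18 − 0)/2 = 8/2 = 4.
(Structurally: 1 ring(s) + 3 π bond(s) = 4.)

4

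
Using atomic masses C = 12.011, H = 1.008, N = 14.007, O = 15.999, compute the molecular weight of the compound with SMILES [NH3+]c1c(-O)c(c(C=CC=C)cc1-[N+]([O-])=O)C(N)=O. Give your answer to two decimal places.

Molecular formula: C11H12N3O4+.
M = 11×12.011 + 12×1.008 + 3×14.007 + 4×15.999 = 250.23 g/mol.

250.23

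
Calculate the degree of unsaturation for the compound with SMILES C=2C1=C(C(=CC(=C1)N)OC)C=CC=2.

Molecular formula from the SMILES: C11H11NO.
DoU = (2C + 2 + N − H − X)/2 = (2·11 + 2 + 1 − 11 − 0)/2 = 14/2 = 7.
(Structurally: 2 ring(s) + 5 π bond(s) = 7.)

7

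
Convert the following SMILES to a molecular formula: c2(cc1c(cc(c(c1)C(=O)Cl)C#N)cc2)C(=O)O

C13H6ClNO3

Heavy atoms from the SMILES: 13 C, 1 Cl, 1 N, 3 O.
Implicit hydrogens by atom environment:
  5 × C (aromatic): 1 H each → 5
  5 × C (aromatic): no H
  3 × C: no H
  2 × O: no H
  1 × Cl: no H
  1 × N: no H
  1 × O: 1 H
  Total hydrogens = 6.
Molecular formula: C13H6ClNO3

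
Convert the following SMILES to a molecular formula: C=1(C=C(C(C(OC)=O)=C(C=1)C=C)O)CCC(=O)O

Heavy atoms from the SMILES: 13 C, 5 O.
Implicit hydrogens by atom environment:
  4 × C (aromatic): no H
  3 × C: 2 H each → 6
  3 × O: no H
  2 × C (aromatic): 1 H each → 2
  2 × C: no H
  2 × O: 1 H each → 2
  1 × C: 3 H
  1 × C: 1 H
  Total hydrogens = 14.
Molecular formula: C13H14O5

C13H14O5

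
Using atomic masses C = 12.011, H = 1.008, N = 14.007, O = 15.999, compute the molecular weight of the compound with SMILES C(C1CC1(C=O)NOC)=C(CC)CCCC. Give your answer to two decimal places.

Molecular formula: C13H23NO2.
M = 13×12.011 + 23×1.008 + 1×14.007 + 2×15.999 = 225.33 g/mol.

225.33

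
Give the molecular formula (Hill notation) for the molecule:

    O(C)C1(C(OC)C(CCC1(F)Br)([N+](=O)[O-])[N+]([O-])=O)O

C8H12BrFN2O7

Heavy atoms from the SMILES: 1 Br, 8 C, 1 F, 2 N, 7 O.
Implicit hydrogens by atom environment:
  4 × O: no H
  3 × C: no H
  2 × C: 3 H each → 6
  2 × C: 2 H each → 4
  2 × N (charge +1): no H
  2 × O (charge -1): no H
  1 × Br: no H
  1 × C: 1 H
  1 × F: no H
  1 × O: 1 H
  Total hydrogens = 12.
Molecular formula: C8H12BrFN2O7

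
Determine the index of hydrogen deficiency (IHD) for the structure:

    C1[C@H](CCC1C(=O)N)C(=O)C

Molecular formula from the SMILES: C8H13NO2.
DoU = (2C + 2 + N − H − X)/2 = (2·8 + 2 + 1 − 13 − 0)/2 = 6/2 = 3.
(Structurally: 1 ring(s) + 2 π bond(s) = 3.)

3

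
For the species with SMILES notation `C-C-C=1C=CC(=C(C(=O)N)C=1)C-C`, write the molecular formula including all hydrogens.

C11H15NO

Heavy atoms from the SMILES: 11 C, 1 N, 1 O.
Implicit hydrogens by atom environment:
  3 × C (aromatic): 1 H each → 3
  3 × C (aromatic): no H
  2 × C: 3 H each → 6
  2 × C: 2 H each → 4
  1 × C: no H
  1 × N: 2 H
  1 × O: no H
  Total hydrogens = 15.
Molecular formula: C11H15NO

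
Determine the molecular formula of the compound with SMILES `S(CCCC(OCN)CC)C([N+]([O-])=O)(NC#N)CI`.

Heavy atoms from the SMILES: 10 C, 1 I, 4 N, 3 O, 1 S.
Implicit hydrogens by atom environment:
  6 × C: 2 H each → 12
  2 × C: no H
  2 × O: no H
  1 × C: 3 H
  1 × C: 1 H
  1 × I: no H
  1 × N: 2 H
  1 × N: 1 H
  1 × N (charge +1): no H
  1 × N: no H
  1 × O (charge -1): no H
  1 × S: no H
  Total hydrogens = 19.
Molecular formula: C10H19IN4O3S

C10H19IN4O3S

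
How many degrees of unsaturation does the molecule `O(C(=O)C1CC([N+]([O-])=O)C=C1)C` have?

4

Molecular formula from the SMILES: C7H9NO4.
DoU = (2C + 2 + N − H − X)/2 = (2·7 + 2 + 1 − 9 − 0)/2 = 8/2 = 4.
(Structurally: 1 ring(s) + 3 π bond(s) = 4.)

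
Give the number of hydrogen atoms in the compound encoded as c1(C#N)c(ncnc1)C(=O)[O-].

Hydrogens are implicit in SMILES; fill each atom to its normal valence:
  2 × C (aromatic): 1 H each → 2
  2 × C (aromatic): no H
  2 × C: no H
  2 × N (aromatic): no H
  1 × N: no H
  1 × O: no H
  1 × O (charge -1): no H
  Total hydrogens = 2.

2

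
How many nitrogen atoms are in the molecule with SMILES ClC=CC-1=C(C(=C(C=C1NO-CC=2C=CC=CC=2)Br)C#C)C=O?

The symbol for nitrogen appears 1 time in the SMILES.

1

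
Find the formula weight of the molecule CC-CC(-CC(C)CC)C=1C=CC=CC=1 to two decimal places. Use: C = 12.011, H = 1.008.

204.36

Molecular formula: C15H24.
M = 15×12.011 + 24×1.008 = 204.36 g/mol.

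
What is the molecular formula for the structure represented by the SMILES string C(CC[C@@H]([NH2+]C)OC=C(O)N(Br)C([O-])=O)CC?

C10H19BrN2O4

Heavy atoms from the SMILES: 1 Br, 10 C, 2 N, 4 O.
Implicit hydrogens by atom environment:
  4 × C: 2 H each → 8
  2 × C: 3 H each → 6
  2 × C: 1 H each → 2
  2 × C: no H
  2 × O: no H
  1 × Br: no H
  1 × N (charge +1): 2 H
  1 × N: no H
  1 × O: 1 H
  1 × O (charge -1): no H
  Total hydrogens = 19.
Molecular formula: C10H19BrN2O4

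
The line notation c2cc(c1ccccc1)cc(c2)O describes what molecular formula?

Heavy atoms from the SMILES: 12 C, 1 O.
Implicit hydrogens by atom environment:
  9 × C (aromatic): 1 H each → 9
  3 × C (aromatic): no H
  1 × O: 1 H
  Total hydrogens = 10.
Molecular formula: C12H10O

C12H10O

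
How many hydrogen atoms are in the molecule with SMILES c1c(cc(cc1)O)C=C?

Hydrogens are implicit in SMILES; fill each atom to its normal valence:
  4 × C (aromatic): 1 H each → 4
  2 × C (aromatic): no H
  1 × C: 2 H
  1 × C: 1 H
  1 × O: 1 H
  Total hydrogens = 8.

8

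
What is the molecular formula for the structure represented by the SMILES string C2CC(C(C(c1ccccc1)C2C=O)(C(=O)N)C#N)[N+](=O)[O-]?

Heavy atoms from the SMILES: 15 C, 3 N, 4 O.
Implicit hydrogens by atom environment:
  5 × C (aromatic): 1 H each → 5
  4 × C: 1 H each → 4
  3 × C: no H
  3 × O: no H
  2 × C: 2 H each → 4
  1 × C (aromatic): no H
  1 × N: 2 H
  1 × N: no H
  1 × N (charge +1): no H
  1 × O (charge -1): no H
  Total hydrogens = 15.
Molecular formula: C15H15N3O4

C15H15N3O4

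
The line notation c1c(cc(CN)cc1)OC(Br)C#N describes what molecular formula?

Heavy atoms from the SMILES: 1 Br, 9 C, 2 N, 1 O.
Implicit hydrogens by atom environment:
  4 × C (aromatic): 1 H each → 4
  2 × C (aromatic): no H
  1 × Br: no H
  1 × C: 2 H
  1 × C: 1 H
  1 × C: no H
  1 × N: 2 H
  1 × N: no H
  1 × O: no H
  Total hydrogens = 9.
Molecular formula: C9H9BrN2O

C9H9BrN2O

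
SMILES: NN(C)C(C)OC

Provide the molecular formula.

Heavy atoms from the SMILES: 4 C, 2 N, 1 O.
Implicit hydrogens by atom environment:
  3 × C: 3 H each → 9
  1 × C: 1 H
  1 × N: 2 H
  1 × N: no H
  1 × O: no H
  Total hydrogens = 12.
Molecular formula: C4H12N2O

C4H12N2O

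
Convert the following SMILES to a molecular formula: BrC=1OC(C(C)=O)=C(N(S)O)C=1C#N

C7H5BrN2O3S

Heavy atoms from the SMILES: 1 Br, 7 C, 2 N, 3 O, 1 S.
Implicit hydrogens by atom environment:
  4 × C (aromatic): no H
  2 × C: no H
  2 × N: no H
  1 × Br: no H
  1 × C: 3 H
  1 × O: 1 H
  1 × O (aromatic): no H
  1 × O: no H
  1 × S: 1 H
  Total hydrogens = 5.
Molecular formula: C7H5BrN2O3S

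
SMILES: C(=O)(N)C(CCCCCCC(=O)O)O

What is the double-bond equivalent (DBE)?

Molecular formula from the SMILES: C9H17NO4.
DoU = (2C + 2 + N − H − X)/2 = (2·9 + 2 + 1 − 17 − 0)/2 = 4/2 = 2.
(Structurally: 0 ring(s) + 2 π bond(s) = 2.)

2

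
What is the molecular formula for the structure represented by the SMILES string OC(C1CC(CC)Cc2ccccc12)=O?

C13H16O2

Heavy atoms from the SMILES: 13 C, 2 O.
Implicit hydrogens by atom environment:
  4 × C (aromatic): 1 H each → 4
  3 × C: 2 H each → 6
  2 × C: 1 H each → 2
  2 × C (aromatic): no H
  1 × C: 3 H
  1 × C: no H
  1 × O: 1 H
  1 × O: no H
  Total hydrogens = 16.
Molecular formula: C13H16O2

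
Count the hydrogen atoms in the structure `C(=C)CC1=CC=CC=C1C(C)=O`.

12

Hydrogens are implicit in SMILES; fill each atom to its normal valence:
  4 × C (aromatic): 1 H each → 4
  2 × C: 2 H each → 4
  2 × C (aromatic): no H
  1 × C: 3 H
  1 × C: 1 H
  1 × C: no H
  1 × O: no H
  Total hydrogens = 12.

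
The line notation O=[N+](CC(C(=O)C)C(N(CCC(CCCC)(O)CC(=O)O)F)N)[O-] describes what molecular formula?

C14H26FN3O6

Heavy atoms from the SMILES: 14 C, 1 F, 3 N, 6 O.
Implicit hydrogens by atom environment:
  7 × C: 2 H each → 14
  3 × C: no H
  3 × O: no H
  2 × C: 3 H each → 6
  2 × C: 1 H each → 2
  2 × O: 1 H each → 2
  1 × F: no H
  1 × N: 2 H
  1 × N: no H
  1 × N (charge +1): no H
  1 × O (charge -1): no H
  Total hydrogens = 26.
Molecular formula: C14H26FN3O6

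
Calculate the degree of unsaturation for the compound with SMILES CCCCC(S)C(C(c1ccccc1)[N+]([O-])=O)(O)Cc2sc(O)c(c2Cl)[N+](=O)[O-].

Molecular formula from the SMILES: C18H21ClN2O6S2.
DoU = (2C + 2 + N − H − X)/2 = (2·18 + 2 + 2 − 21 − 1)/2 = 18/2 = 9.
(Structurally: 2 ring(s) + 7 π bond(s) = 9.)

9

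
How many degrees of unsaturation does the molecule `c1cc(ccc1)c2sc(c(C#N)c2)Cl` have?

Molecular formula from the SMILES: C11H6ClNS.
DoU = (2C + 2 + N − H − X)/2 = (2·11 + 2 + 1 − 6 − 1)/2 = 18/2 = 9.
(Structurally: 2 ring(s) + 7 π bond(s) = 9.)

9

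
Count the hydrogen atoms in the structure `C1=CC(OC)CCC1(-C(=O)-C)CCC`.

20

Hydrogens are implicit in SMILES; fill each atom to its normal valence:
  4 × C: 2 H each → 8
  3 × C: 3 H each → 9
  3 × C: 1 H each → 3
  2 × C: no H
  2 × O: no H
  Total hydrogens = 20.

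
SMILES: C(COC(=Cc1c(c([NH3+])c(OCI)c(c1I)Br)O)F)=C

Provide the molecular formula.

Heavy atoms from the SMILES: 1 Br, 12 C, 1 F, 2 I, 1 N, 3 O.
Implicit hydrogens by atom environment:
  6 × C (aromatic): no H
  3 × C: 2 H each → 6
  2 × C: 1 H each → 2
  2 × I: no H
  2 × O: no H
  1 × Br: no H
  1 × C: no H
  1 × F: no H
  1 × N (charge +1): 3 H
  1 × O: 1 H
  Total hydrogens = 12.
Net charge +1.
Molecular formula: C12H12BrFI2NO3+

C12H12BrFI2NO3+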